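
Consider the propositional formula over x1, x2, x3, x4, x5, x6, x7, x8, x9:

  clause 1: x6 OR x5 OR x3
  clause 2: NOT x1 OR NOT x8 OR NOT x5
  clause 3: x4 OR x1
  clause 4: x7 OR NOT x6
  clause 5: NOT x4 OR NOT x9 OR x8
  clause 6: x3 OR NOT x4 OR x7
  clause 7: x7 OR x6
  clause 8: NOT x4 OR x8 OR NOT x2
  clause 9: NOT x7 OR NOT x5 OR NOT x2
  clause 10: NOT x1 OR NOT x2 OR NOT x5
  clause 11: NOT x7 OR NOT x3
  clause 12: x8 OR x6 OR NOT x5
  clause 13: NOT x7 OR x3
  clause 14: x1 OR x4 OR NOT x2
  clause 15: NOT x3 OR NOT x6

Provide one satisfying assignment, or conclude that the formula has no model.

UNSATISFIABLE

Try x4 = true.
Try x7 = true.
The clause (NOT x3) is unit, so x3 = false.
But (x3) is also a unit clause — contradiction.
So x7 must be the other value — set x7 = false.
The clause (NOT x6) is unit, so x6 = false.
But (x6) is also a unit clause — contradiction.
Neither x7 = true nor x7 = false works.
So x4 must be the other value — set x4 = false.
The clause (x1) is unit, so x1 = true.
Try x8 = false.
Try x7 = true.
The clause (NOT x3) is unit, so x3 = false.
But (x3) is also a unit clause — contradiction.
So x7 must be the other value — set x7 = false.
The clause (NOT x6) is unit, so x6 = false.
But (x6) is also a unit clause — contradiction.
Neither x7 = true nor x7 = false works.
So x8 must be the other value — set x8 = true.
The clause (NOT x5) is unit, so x5 = false.
Try x6 = true.
The clause (x7) is unit, so x7 = true.
The clause (NOT x3) is unit, so x3 = false.
But (x3) is also a unit clause — contradiction.
So x6 must be the other value — set x6 = false.
The clause (x3) is unit, so x3 = true.
The clause (x7) is unit, so x7 = true.
But (NOT x7) is also a unit clause — contradiction.
Neither x6 = true nor x6 = false works.
Neither x8 = true nor x8 = false works.
Neither x4 = true nor x4 = false works.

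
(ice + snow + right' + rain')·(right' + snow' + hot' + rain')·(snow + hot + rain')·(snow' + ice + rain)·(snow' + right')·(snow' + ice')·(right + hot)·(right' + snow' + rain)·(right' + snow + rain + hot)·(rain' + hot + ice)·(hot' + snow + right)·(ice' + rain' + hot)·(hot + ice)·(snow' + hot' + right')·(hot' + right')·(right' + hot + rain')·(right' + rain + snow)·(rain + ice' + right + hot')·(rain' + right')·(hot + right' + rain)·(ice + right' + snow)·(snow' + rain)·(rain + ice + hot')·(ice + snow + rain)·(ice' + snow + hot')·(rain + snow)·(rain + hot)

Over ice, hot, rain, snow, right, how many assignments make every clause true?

1

There are 2^5 = 32 truth assignments over (ice, hot, rain, snow, right).
Split on ice. With ice = 1, the clauses containing ice are satisfied and ice' drops from the rest; 0 of the 2^4 = 16 assignments to the other variables satisfy what remains.
With ice = 0, by the same count on the reduced clause set, 1 assignment works.
(One model: ice=F, hot=T, rain=T, snow=T, right=F.)
Total: 0 + 1 = 1.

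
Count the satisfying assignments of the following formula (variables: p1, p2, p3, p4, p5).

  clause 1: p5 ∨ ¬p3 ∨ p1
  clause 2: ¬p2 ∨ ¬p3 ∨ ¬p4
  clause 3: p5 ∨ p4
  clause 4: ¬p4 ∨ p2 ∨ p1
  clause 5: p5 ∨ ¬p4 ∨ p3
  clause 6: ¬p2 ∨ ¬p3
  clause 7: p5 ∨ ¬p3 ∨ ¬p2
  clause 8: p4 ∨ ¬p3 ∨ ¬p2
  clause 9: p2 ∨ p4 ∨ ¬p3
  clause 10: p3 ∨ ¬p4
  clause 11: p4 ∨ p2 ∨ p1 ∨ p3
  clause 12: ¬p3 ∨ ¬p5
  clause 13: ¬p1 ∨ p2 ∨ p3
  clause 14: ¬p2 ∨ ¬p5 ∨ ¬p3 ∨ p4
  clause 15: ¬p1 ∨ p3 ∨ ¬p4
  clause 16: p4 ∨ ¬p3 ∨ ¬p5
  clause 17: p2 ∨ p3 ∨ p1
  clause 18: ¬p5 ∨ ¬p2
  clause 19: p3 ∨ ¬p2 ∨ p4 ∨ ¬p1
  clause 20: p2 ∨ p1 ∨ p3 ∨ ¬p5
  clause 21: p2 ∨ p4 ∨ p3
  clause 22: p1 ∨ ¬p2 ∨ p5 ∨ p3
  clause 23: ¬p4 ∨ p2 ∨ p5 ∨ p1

1

There are 2^5 = 32 truth assignments over (p1, p2, p3, p4, p5).
Split on p3. With p3 = True, the clauses containing p3 are satisfied and ¬p3 drops from the rest; 1 of the 2^4 = 16 assignments to the other variables satisfy what remains.
With p3 = False, by the same count on the reduced clause set, 0 assignments work.
(One model: p1=T, p2=F, p3=T, p4=T, p5=F.)
Total: 1 + 0 = 1.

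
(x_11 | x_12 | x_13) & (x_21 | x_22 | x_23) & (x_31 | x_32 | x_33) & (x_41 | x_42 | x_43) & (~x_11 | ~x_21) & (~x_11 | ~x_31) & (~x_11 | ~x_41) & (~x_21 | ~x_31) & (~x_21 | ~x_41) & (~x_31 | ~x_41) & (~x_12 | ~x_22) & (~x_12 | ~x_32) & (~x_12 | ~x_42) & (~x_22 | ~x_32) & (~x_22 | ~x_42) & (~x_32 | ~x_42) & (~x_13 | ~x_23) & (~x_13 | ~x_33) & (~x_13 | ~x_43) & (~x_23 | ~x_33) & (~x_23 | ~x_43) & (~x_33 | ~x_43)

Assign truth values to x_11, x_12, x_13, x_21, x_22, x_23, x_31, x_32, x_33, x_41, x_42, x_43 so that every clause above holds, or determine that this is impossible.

Case x_11 = 0:
Case x_12 = 1:
From the singleton clause (~x_22), x_22 = 0.
From the singleton clause (~x_32), x_32 = 0.
From the singleton clause (~x_42), x_42 = 0.
Case x_21 = 1:
From the singleton clause (~x_31), x_31 = 0.
From the singleton clause (x_33), x_33 = 1.
From the singleton clause (~x_41), x_41 = 0.
From the singleton clause (x_43), x_43 = 1.
But (~x_43) is also a unit clause — contradiction.
Undo x_21 and try x_21 = 0.
From the singleton clause (x_23), x_23 = 1.
From the singleton clause (~x_13), x_13 = 0.
From the singleton clause (~x_33), x_33 = 0.
From the singleton clause (x_31), x_31 = 1.
From the singleton clause (~x_41), x_41 = 0.
From the singleton clause (x_43), x_43 = 1.
But (~x_43) is also a unit clause — contradiction.
Both values of x_21 lead to a conflict.
Undo x_12 and try x_12 = 0.
From the singleton clause (x_13), x_13 = 1.
From the singleton clause (~x_23), x_23 = 0.
From the singleton clause (~x_33), x_33 = 0.
From the singleton clause (~x_43), x_43 = 0.
Case x_21 = 1:
From the singleton clause (~x_31), x_31 = 0.
From the singleton clause (x_32), x_32 = 1.
From the singleton clause (~x_41), x_41 = 0.
From the singleton clause (x_42), x_42 = 1.
But (~x_42) is also a unit clause — contradiction.
Undo x_21 and try x_21 = 0.
From the singleton clause (x_22), x_22 = 1.
From the singleton clause (~x_32), x_32 = 0.
From the singleton clause (x_31), x_31 = 1.
From the singleton clause (~x_41), x_41 = 0.
From the singleton clause (x_42), x_42 = 1.
But (~x_42) is also a unit clause — contradiction.
Both values of x_21 lead to a conflict.
Both values of x_12 lead to a conflict.
Undo x_11 and try x_11 = 1.
From the singleton clause (~x_21), x_21 = 0.
From the singleton clause (~x_31), x_31 = 0.
From the singleton clause (~x_41), x_41 = 0.
Case x_22 = 1:
From the singleton clause (~x_12), x_12 = 0.
From the singleton clause (~x_32), x_32 = 0.
From the singleton clause (x_33), x_33 = 1.
From the singleton clause (~x_42), x_42 = 0.
From the singleton clause (x_43), x_43 = 1.
But (~x_43) is also a unit clause — contradiction.
Undo x_22 and try x_22 = 0.
From the singleton clause (x_23), x_23 = 1.
From the singleton clause (~x_13), x_13 = 0.
From the singleton clause (~x_33), x_33 = 0.
From the singleton clause (x_32), x_32 = 1.
From the singleton clause (~x_12), x_12 = 0.
From the singleton clause (~x_42), x_42 = 0.
From the singleton clause (x_43), x_43 = 1.
But (~x_43) is also a unit clause — contradiction.
Both values of x_22 lead to a conflict.
Both values of x_11 lead to a conflict.

UNSATISFIABLE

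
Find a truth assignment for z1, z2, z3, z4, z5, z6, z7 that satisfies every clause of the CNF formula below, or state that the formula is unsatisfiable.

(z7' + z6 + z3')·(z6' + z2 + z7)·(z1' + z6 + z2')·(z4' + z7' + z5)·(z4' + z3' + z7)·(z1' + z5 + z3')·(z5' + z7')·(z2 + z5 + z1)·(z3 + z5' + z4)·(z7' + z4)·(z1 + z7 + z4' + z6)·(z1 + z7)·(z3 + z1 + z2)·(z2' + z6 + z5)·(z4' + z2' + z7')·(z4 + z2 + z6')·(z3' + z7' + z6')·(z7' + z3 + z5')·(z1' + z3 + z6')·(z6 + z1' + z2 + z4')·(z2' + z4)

z1=1; z2=0; z3=1; z4=0; z5=1; z6=0; z7=0

Branch on z5: set z5 = 1.
From the singleton clause (z7'), z7 = 0.
From the singleton clause (z1), z1 = 1.
Branch on z6: set z6 = 0.
From the singleton clause (z2'), z2 = 0.
From the singleton clause (z4'), z4 = 0.
From the singleton clause (z3), z3 = 1.
This assignment satisfies each clause.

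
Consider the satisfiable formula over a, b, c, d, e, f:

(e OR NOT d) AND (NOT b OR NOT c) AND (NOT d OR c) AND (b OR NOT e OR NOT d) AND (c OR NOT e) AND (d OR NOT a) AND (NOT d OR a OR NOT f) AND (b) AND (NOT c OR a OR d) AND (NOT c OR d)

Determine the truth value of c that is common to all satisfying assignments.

Suppose c = true.
From the singleton clause (NOT b), b = false.
Now (b) is unsatisfied and unit — conflict.
So every satisfying assignment has c = False.

False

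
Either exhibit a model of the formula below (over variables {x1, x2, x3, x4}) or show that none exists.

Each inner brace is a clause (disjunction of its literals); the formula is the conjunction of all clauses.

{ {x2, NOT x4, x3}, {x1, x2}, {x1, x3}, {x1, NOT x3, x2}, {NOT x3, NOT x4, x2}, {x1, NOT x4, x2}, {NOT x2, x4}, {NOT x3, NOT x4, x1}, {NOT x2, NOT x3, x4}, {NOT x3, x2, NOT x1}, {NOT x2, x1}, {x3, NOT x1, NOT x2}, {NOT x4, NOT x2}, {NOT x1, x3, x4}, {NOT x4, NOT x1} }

UNSATISFIABLE

Suppose x1 = true.
The clause (NOT x4) is unit, so x4 = false.
The clause (NOT x2) is unit, so x2 = false.
The clause (NOT x3) is unit, so x3 = false.
That conflicts with the unit clause (x3).
So x1 must be the other value — set x1 = false.
The clause (x2) is unit, so x2 = true.
That conflicts with the unit clause (NOT x2).
Both values of x1 lead to a conflict.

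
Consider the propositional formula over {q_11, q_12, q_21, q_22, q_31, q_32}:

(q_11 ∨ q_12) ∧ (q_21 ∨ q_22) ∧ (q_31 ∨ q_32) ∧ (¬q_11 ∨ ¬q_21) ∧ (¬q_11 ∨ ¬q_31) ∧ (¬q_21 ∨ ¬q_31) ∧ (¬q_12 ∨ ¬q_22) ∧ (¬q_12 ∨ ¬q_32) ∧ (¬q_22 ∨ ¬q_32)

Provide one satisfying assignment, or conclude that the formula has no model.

UNSATISFIABLE

Case q_11 = True:
The clause (¬q_21) is unit, so q_21 = False.
The clause (q_22) is unit, so q_22 = True.
The clause (¬q_31) is unit, so q_31 = False.
The clause (q_32) is unit, so q_32 = True.
But (¬q_32) is also a unit clause — contradiction.
Backtrack on q_11: now try q_11 = False.
The clause (q_12) is unit, so q_12 = True.
The clause (¬q_22) is unit, so q_22 = False.
The clause (q_21) is unit, so q_21 = True.
The clause (¬q_31) is unit, so q_31 = False.
The clause (q_32) is unit, so q_32 = True.
But (¬q_32) is also a unit clause — contradiction.
Neither q_11 = True nor q_11 = False works.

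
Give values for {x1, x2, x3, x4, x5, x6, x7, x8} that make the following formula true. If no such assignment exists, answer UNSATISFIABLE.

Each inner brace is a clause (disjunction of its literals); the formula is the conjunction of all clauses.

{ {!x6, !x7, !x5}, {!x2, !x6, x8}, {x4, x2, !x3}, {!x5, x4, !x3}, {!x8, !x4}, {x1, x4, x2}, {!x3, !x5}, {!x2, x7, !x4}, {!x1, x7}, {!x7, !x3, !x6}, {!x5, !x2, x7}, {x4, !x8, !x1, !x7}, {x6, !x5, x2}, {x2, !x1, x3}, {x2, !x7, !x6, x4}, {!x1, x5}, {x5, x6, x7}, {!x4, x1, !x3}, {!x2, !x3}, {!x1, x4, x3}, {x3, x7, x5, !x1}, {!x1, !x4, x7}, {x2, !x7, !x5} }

x1 ↦ false, x2 ↦ true, x3 ↦ false, x4 ↦ true, x5 ↦ false, x6 ↦ false, x7 ↦ true, x8 ↦ false

Try x8 = false.
Try x2 = true.
The clause (!x6) is unit, so x6 = false.
The clause (!x3) is unit, so x3 = false.
Try x7 = true.
Try x1 = false.
All clauses hold; x4, x5 can take either value.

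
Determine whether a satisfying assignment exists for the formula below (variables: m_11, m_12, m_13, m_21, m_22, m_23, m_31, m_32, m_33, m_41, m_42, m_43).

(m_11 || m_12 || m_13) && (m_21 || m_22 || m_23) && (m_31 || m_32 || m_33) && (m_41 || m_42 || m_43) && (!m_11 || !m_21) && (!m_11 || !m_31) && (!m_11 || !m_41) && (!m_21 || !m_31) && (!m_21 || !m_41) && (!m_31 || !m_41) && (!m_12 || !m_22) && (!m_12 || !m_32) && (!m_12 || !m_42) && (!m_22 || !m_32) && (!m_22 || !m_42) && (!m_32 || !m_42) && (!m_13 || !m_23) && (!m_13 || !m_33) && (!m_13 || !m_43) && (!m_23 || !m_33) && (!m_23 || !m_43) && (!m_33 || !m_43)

Try m_11 = false.
Try m_12 = true.
From the singleton clause (!m_22), m_22 = false.
From the singleton clause (!m_32), m_32 = false.
From the singleton clause (!m_42), m_42 = false.
Try m_21 = true.
From the singleton clause (!m_31), m_31 = false.
From the singleton clause (m_33), m_33 = true.
From the singleton clause (!m_41), m_41 = false.
From the singleton clause (m_43), m_43 = true.
That conflicts with the unit clause (!m_43).
Undo m_21 and try m_21 = false.
From the singleton clause (m_23), m_23 = true.
From the singleton clause (!m_13), m_13 = false.
From the singleton clause (!m_33), m_33 = false.
From the singleton clause (m_31), m_31 = true.
From the singleton clause (!m_41), m_41 = false.
From the singleton clause (m_43), m_43 = true.
That conflicts with the unit clause (!m_43).
Neither m_21 = true nor m_21 = false works.
Undo m_12 and try m_12 = false.
From the singleton clause (m_13), m_13 = true.
From the singleton clause (!m_23), m_23 = false.
From the singleton clause (!m_33), m_33 = false.
From the singleton clause (!m_43), m_43 = false.
Try m_21 = true.
From the singleton clause (!m_31), m_31 = false.
From the singleton clause (m_32), m_32 = true.
From the singleton clause (!m_41), m_41 = false.
From the singleton clause (m_42), m_42 = true.
That conflicts with the unit clause (!m_42).
Undo m_21 and try m_21 = false.
From the singleton clause (m_22), m_22 = true.
From the singleton clause (!m_32), m_32 = false.
From the singleton clause (m_31), m_31 = true.
From the singleton clause (!m_41), m_41 = false.
From the singleton clause (m_42), m_42 = true.
That conflicts with the unit clause (!m_42).
Neither m_21 = true nor m_21 = false works.
Neither m_12 = true nor m_12 = false works.
Undo m_11 and try m_11 = true.
From the singleton clause (!m_21), m_21 = false.
From the singleton clause (!m_31), m_31 = false.
From the singleton clause (!m_41), m_41 = false.
Try m_22 = true.
From the singleton clause (!m_12), m_12 = false.
From the singleton clause (!m_32), m_32 = false.
From the singleton clause (m_33), m_33 = true.
From the singleton clause (!m_42), m_42 = false.
From the singleton clause (m_43), m_43 = true.
That conflicts with the unit clause (!m_43).
Undo m_22 and try m_22 = false.
From the singleton clause (m_23), m_23 = true.
From the singleton clause (!m_13), m_13 = false.
From the singleton clause (!m_33), m_33 = false.
From the singleton clause (m_32), m_32 = true.
From the singleton clause (!m_12), m_12 = false.
From the singleton clause (!m_42), m_42 = false.
From the singleton clause (m_43), m_43 = true.
That conflicts with the unit clause (!m_43).
Neither m_22 = true nor m_22 = false works.
Neither m_11 = true nor m_11 = false works.
No assignment satisfies every clause.

Unsatisfiable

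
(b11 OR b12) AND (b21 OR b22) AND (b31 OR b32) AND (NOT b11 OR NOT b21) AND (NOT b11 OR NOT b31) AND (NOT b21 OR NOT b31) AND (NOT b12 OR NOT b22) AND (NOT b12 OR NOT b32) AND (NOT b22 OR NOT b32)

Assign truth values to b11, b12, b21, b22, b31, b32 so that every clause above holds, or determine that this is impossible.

UNSATISFIABLE

Suppose b11 = true.
From the singleton clause (NOT b21), b21 = false.
From the singleton clause (b22), b22 = true.
From the singleton clause (NOT b31), b31 = false.
From the singleton clause (b32), b32 = true.
Now (NOT b32) is unsatisfied and unit — conflict.
Undo b11 and try b11 = false.
From the singleton clause (b12), b12 = true.
From the singleton clause (NOT b22), b22 = false.
From the singleton clause (b21), b21 = true.
From the singleton clause (NOT b31), b31 = false.
From the singleton clause (b32), b32 = true.
Now (NOT b32) is unsatisfied and unit — conflict.
Neither b11 = true nor b11 = false works.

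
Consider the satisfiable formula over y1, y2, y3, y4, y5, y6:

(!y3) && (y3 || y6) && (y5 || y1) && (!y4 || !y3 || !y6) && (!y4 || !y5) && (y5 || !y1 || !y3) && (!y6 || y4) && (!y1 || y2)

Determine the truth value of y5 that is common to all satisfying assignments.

False

Suppose y5 = true.
The clause (!y3) is unit, so y3 = false.
The clause (y6) is unit, so y6 = true.
The clause (!y4) is unit, so y4 = false.
But (y4) is also a unit clause — contradiction.
So every satisfying assignment has y5 = False.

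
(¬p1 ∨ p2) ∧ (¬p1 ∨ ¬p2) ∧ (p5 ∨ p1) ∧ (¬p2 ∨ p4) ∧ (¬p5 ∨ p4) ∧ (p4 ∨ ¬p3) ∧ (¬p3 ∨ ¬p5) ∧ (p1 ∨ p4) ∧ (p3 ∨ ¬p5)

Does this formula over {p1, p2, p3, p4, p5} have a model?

No

Case p1 = False:
The clause (p5) is unit, so p5 = True.
The clause (p4) is unit, so p4 = True.
The clause (¬p3) is unit, so p3 = False.
But (p3) is also a unit clause — contradiction.
So p1 must be the other value — set p1 = True.
The clause (p2) is unit, so p2 = True.
But (¬p2) is also a unit clause — contradiction.
Neither p1 = True nor p1 = False works.
No assignment satisfies every clause.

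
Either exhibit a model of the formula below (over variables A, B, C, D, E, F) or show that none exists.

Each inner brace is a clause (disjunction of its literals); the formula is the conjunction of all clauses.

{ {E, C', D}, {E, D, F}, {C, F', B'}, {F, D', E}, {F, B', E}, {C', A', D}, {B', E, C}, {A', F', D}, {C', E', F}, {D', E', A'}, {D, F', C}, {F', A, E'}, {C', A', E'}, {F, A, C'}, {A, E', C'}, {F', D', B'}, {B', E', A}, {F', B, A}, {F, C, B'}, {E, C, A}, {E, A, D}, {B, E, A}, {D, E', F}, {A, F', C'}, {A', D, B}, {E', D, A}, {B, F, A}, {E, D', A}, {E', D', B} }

Suppose E = 0.
Suppose C = 1.
From the singleton clause (D), D = 1.
From the singleton clause (F), F = 1.
From the singleton clause (B'), B = 0.
From the singleton clause (A), A = 1.
This assignment satisfies each clause.

A=1,  B=0,  C=1,  D=1,  E=0,  F=1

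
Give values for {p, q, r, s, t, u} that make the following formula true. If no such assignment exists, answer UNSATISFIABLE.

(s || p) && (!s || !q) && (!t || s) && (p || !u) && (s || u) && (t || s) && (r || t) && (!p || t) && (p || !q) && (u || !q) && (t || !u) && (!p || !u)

p ↦ true; q ↦ false; r ↦ true; s ↦ true; t ↦ true; u ↦ false

Suppose s = true.
From the singleton clause (!q), q = false.
Suppose p = true.
From the singleton clause (t), t = true.
From the singleton clause (!u), u = false.
All clauses hold; r can take either value.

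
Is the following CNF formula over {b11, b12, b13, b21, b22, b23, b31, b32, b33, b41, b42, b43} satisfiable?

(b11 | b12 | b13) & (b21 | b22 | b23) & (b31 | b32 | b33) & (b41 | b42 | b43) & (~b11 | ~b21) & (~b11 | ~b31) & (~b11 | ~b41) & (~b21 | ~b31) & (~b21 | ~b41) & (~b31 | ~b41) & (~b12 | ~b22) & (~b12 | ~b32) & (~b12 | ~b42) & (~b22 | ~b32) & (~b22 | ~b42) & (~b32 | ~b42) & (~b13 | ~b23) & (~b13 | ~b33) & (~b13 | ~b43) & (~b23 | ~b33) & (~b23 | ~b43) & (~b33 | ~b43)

Branch on b11: set b11 = 0.
Branch on b12: set b12 = 1.
(~b22) alone gives b22 = 0.
(~b32) alone gives b32 = 0.
(~b42) alone gives b42 = 0.
Branch on b21: set b21 = 1.
(~b31) alone gives b31 = 0.
(b33) alone gives b33 = 1.
(~b41) alone gives b41 = 0.
(b43) alone gives b43 = 1.
But (~b43) is also a unit clause — contradiction.
So b21 must be the other value — set b21 = 0.
(b23) alone gives b23 = 1.
(~b13) alone gives b13 = 0.
(~b33) alone gives b33 = 0.
(b31) alone gives b31 = 1.
(~b41) alone gives b41 = 0.
(b43) alone gives b43 = 1.
But (~b43) is also a unit clause — contradiction.
Both values of b21 lead to a conflict.
So b12 must be the other value — set b12 = 0.
(b13) alone gives b13 = 1.
(~b23) alone gives b23 = 0.
(~b33) alone gives b33 = 0.
(~b43) alone gives b43 = 0.
Branch on b21: set b21 = 1.
(~b31) alone gives b31 = 0.
(b32) alone gives b32 = 1.
(~b41) alone gives b41 = 0.
(b42) alone gives b42 = 1.
But (~b42) is also a unit clause — contradiction.
So b21 must be the other value — set b21 = 0.
(b22) alone gives b22 = 1.
(~b32) alone gives b32 = 0.
(b31) alone gives b31 = 1.
(~b41) alone gives b41 = 0.
(b42) alone gives b42 = 1.
But (~b42) is also a unit clause — contradiction.
Both values of b21 lead to a conflict.
Both values of b12 lead to a conflict.
So b11 must be the other value — set b11 = 1.
(~b21) alone gives b21 = 0.
(~b31) alone gives b31 = 0.
(~b41) alone gives b41 = 0.
Branch on b22: set b22 = 1.
(~b12) alone gives b12 = 0.
(~b32) alone gives b32 = 0.
(b33) alone gives b33 = 1.
(~b42) alone gives b42 = 0.
(b43) alone gives b43 = 1.
But (~b43) is also a unit clause — contradiction.
So b22 must be the other value — set b22 = 0.
(b23) alone gives b23 = 1.
(~b13) alone gives b13 = 0.
(~b33) alone gives b33 = 0.
(b32) alone gives b32 = 1.
(~b12) alone gives b12 = 0.
(~b42) alone gives b42 = 0.
(b43) alone gives b43 = 1.
But (~b43) is also a unit clause — contradiction.
Both values of b22 lead to a conflict.
Both values of b11 lead to a conflict.
No assignment satisfies every clause.

No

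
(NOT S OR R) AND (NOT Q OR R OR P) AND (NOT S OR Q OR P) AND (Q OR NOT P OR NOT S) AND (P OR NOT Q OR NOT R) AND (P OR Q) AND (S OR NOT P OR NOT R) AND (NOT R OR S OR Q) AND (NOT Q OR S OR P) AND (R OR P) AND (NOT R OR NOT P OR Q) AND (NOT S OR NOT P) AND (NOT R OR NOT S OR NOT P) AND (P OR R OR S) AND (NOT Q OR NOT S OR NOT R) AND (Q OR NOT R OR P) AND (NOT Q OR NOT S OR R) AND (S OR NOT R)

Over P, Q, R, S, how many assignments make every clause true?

2

There are 2^4 = 16 truth assignments over (P, Q, R, S).
Check each against the 18 clauses (columns in the order P, Q, R, S):
  F F F F  ✗ fails (P OR Q)
  F F F T  ✗ fails (NOT S OR R)
  F F T F  ✗ fails (P OR Q)
  F F T T  ✗ fails (NOT S OR Q OR P)
  F T F F  ✗ fails (NOT Q OR R OR P)
  F T F T  ✗ fails (NOT S OR R)
  F T T F  ✗ fails (P OR NOT Q OR NOT R)
  F T T T  ✗ fails (P OR NOT Q OR NOT R)
  T F F F  ✓ satisfies all
  T F F T  ✗ fails (NOT S OR R)
  T F T F  ✗ fails (S OR NOT P OR NOT R)
  T F T T  ✗ fails (Q OR NOT P OR NOT S)
  T T F F  ✓ satisfies all
  T T F T  ✗ fails (NOT S OR R)
  T T T F  ✗ fails (S OR NOT P OR NOT R)
  T T T T  ✗ fails (NOT S OR NOT P)
2 of the 16 rows are models.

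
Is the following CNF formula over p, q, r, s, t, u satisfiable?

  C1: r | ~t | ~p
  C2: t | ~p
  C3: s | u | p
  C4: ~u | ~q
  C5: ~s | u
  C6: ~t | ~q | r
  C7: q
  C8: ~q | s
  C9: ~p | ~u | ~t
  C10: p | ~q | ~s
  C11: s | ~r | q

(q) alone gives q = 1.
(~u) alone gives u = 0.
(~s) alone gives s = 0.
That conflicts with the unit clause (s).
No assignment satisfies every clause.

No, unsatisfiable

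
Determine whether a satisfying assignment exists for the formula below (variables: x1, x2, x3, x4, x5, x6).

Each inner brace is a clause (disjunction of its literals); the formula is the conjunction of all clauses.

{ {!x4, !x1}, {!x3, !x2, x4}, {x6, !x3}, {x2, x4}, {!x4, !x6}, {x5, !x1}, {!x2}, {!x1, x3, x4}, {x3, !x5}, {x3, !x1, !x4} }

Yes, satisfiable

(!x2) alone gives x2 = false.
(x4) alone gives x4 = true.
(!x1) alone gives x1 = false.
(!x6) alone gives x6 = false.
(!x3) alone gives x3 = false.
(!x5) alone gives x5 = false.
Every clause now holds.
A satisfying assignment: x1=false,  x2=false,  x3=false,  x4=true,  x5=false,  x6=false.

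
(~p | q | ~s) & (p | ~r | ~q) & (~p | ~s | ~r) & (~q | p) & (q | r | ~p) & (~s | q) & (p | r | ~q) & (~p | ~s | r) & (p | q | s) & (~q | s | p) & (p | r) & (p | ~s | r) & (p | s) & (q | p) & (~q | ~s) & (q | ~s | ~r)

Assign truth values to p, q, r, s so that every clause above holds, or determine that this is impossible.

p ↦ 1,  q ↦ 1,  r ↦ 1,  s ↦ 0

Try q = 1.
From the singleton clause (p), p = 1.
From the singleton clause (~s), s = 0.
All clauses hold; r can take either value.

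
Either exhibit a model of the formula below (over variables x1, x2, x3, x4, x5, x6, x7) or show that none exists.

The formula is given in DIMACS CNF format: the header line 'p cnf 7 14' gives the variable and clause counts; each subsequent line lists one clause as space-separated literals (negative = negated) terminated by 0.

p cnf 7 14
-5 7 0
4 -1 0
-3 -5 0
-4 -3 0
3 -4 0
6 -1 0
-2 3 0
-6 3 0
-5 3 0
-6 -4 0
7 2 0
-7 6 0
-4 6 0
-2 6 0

Suppose x5 = False.
Suppose x4 = False.
From the singleton clause (¬x1), x1 = False.
Suppose x2 = True.
From the singleton clause (x3), x3 = True.
From the singleton clause (x6), x6 = True.
Every clause is now satisfied; x7 is unconstrained.

x1: False; x2: True; x3: True; x4: False; x5: False; x6: True; x7: True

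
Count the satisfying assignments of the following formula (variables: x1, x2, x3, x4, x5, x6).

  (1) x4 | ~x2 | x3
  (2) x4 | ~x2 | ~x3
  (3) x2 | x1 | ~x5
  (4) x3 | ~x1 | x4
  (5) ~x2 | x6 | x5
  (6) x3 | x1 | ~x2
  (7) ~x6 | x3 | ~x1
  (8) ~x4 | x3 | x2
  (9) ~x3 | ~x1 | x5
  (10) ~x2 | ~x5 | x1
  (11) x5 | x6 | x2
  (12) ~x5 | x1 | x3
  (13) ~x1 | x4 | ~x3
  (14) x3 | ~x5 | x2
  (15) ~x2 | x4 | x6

9

There are 2^6 = 64 truth assignments over (x1, x2, x3, x4, x5, x6).
Split on x3. With x3 = 1, the clauses containing x3 are satisfied and ~x3 drops from the rest; 7 of the 2^5 = 32 assignments to the other variables satisfy what remains.
With x3 = 0, by the same count on the reduced clause set, 2 assignments work.
Total: 7 + 2 = 9.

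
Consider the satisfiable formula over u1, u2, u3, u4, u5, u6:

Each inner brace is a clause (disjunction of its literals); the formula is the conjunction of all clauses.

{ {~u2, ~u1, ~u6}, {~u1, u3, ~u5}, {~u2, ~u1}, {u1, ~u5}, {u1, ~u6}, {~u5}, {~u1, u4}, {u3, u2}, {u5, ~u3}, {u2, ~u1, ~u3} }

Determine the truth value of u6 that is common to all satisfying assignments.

Suppose u6 = 1.
From the singleton clause (u1), u1 = 1.
From the singleton clause (~u2), u2 = 0.
From the singleton clause (~u5), u5 = 0.
From the singleton clause (u4), u4 = 1.
From the singleton clause (u3), u3 = 1.
That conflicts with the unit clause (~u3).
So every satisfying assignment has u6 = False.

False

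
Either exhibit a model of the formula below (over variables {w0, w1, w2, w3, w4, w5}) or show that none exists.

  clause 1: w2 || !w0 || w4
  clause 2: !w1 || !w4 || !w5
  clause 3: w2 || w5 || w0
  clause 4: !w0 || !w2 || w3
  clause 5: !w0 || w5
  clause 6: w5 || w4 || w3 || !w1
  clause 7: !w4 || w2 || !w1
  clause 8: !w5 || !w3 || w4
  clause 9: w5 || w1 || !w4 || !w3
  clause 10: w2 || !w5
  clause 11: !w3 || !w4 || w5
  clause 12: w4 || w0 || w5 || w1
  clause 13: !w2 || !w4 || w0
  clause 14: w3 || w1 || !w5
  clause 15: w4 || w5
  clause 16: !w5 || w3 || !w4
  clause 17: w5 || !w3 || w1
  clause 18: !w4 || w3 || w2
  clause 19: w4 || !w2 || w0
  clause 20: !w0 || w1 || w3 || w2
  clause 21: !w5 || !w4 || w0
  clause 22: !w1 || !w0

w0=true,  w1=false,  w2=true,  w3=true,  w4=true,  w5=true

Try w0 = true.
From the singleton clause (w5), w5 = true.
From the singleton clause (w2), w2 = true.
From the singleton clause (w3), w3 = true.
From the singleton clause (w4), w4 = true.
From the singleton clause (!w1), w1 = false.
Every clause now holds.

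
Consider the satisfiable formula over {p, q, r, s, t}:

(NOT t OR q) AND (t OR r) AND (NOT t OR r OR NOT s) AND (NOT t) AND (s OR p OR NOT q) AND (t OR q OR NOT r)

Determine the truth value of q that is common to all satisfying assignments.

True

Suppose q = false.
The clause (NOT t) is unit, so t = false.
The clause (r) is unit, so r = true.
That conflicts with the unit clause (NOT r).
So every satisfying assignment has q = True.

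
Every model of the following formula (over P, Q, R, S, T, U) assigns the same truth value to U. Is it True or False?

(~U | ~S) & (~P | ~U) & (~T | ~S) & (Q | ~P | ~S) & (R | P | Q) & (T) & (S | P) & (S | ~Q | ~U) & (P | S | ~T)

Suppose U = 1.
The clause (~S) is unit, so S = 0.
The clause (~P) is unit, so P = 0.
But (P) is also a unit clause — contradiction.
So every satisfying assignment has U = False.

False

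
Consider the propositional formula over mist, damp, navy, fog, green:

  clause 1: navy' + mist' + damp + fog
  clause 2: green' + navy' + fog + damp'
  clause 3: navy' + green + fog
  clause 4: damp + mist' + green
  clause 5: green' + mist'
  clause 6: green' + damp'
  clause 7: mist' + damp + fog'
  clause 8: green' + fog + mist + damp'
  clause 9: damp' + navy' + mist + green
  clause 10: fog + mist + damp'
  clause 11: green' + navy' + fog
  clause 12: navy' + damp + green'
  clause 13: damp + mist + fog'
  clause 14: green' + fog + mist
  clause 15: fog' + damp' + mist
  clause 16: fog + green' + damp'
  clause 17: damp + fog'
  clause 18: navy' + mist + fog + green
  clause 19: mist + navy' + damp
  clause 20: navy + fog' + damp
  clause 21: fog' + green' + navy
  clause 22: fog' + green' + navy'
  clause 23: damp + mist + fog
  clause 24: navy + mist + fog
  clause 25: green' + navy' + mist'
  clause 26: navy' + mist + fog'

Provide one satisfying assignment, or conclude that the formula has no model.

Suppose green = 0.
Suppose navy = 1.
Unit clause (fog) forces fog = 1.
Unit clause (damp) forces damp = 1.
Unit clause (mist) forces mist = 1.
This assignment satisfies each clause.

mist: 1,  damp: 1,  navy: 1,  fog: 1,  green: 0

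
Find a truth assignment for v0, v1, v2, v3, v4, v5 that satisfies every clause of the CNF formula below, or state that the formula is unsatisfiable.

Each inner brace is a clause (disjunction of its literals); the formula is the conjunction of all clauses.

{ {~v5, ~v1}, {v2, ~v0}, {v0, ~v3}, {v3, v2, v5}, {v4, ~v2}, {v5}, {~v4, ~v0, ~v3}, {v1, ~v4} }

v0: 0; v1: 0; v2: 0; v3: 0; v4: 0; v5: 1

The clause (v5) is unit, so v5 = 1.
The clause (~v1) is unit, so v1 = 0.
The clause (~v4) is unit, so v4 = 0.
The clause (~v2) is unit, so v2 = 0.
The clause (~v0) is unit, so v0 = 0.
The clause (~v3) is unit, so v3 = 0.
Every clause now holds.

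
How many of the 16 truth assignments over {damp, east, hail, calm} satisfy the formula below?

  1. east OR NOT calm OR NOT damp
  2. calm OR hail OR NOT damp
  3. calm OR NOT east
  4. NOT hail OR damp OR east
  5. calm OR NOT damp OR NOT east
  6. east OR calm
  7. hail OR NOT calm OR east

4

There are 2^4 = 16 truth assignments over (damp, east, hail, calm).
Check each against the 7 clauses (columns in the order damp, east, hail, calm):
  F F F F  ✗ fails (east OR calm)
  F F F T  ✗ fails (hail OR NOT calm OR east)
  F F T F  ✗ fails (NOT hail OR damp OR east)
  F F T T  ✗ fails (NOT hail OR damp OR east)
  F T F F  ✗ fails (calm OR NOT east)
  F T F T  ✓ satisfies all
  F T T F  ✗ fails (calm OR NOT east)
  F T T T  ✓ satisfies all
  T F F F  ✗ fails (calm OR hail OR NOT damp)
  T F F T  ✗ fails (east OR NOT calm OR NOT damp)
  T F T F  ✗ fails (east OR calm)
  T F T T  ✗ fails (east OR NOT calm OR NOT damp)
  T T F F  ✗ fails (calm OR hail OR NOT damp)
  T T F T  ✓ satisfies all
  T T T F  ✗ fails (calm OR NOT east)
  T T T T  ✓ satisfies all
4 of the 16 rows are models.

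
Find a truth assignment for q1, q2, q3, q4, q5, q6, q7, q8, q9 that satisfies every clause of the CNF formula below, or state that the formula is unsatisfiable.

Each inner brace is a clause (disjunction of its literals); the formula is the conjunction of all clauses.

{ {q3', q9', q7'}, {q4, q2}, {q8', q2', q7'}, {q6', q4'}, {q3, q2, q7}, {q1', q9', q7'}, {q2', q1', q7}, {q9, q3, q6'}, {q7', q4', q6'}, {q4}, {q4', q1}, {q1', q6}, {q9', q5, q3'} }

From the singleton clause (q4), q4 = 1.
From the singleton clause (q6'), q6 = 0.
From the singleton clause (q1), q1 = 1.
Now (q1') is unsatisfied and unit — conflict.

UNSATISFIABLE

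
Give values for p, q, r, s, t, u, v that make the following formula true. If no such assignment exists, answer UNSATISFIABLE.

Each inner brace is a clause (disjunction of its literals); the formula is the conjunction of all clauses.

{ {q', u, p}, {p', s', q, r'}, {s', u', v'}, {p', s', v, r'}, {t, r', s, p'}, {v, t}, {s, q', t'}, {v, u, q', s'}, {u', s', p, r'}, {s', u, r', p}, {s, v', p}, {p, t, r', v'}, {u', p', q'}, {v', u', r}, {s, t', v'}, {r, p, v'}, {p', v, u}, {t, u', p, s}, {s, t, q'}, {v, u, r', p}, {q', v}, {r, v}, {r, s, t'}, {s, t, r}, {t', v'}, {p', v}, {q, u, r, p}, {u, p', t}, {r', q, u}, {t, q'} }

Try v = 0.
Unit clause (t) forces t = 1.
Unit clause (q') forces q = 0.
Unit clause (r) forces r = 1.
Unit clause (p') forces p = 0.
Unit clause (u) forces u = 1.
Unit clause (s') forces s = 0.
All clauses are satisfied.

p=0,  q=0,  r=1,  s=0,  t=1,  u=1,  v=0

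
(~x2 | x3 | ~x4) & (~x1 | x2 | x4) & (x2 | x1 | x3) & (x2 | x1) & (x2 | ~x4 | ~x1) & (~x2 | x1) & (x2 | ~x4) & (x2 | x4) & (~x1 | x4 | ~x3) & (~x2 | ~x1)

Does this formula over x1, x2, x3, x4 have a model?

Suppose x2 = 1.
From the singleton clause (x1), x1 = 1.
That conflicts with the unit clause (~x1).
That branch fails; take x2 = 0 instead.
From the singleton clause (x1), x1 = 1.
From the singleton clause (x4), x4 = 1.
That conflicts with the unit clause (~x4).
Neither x2 = 1 nor x2 = 0 works.
No assignment satisfies every clause.

No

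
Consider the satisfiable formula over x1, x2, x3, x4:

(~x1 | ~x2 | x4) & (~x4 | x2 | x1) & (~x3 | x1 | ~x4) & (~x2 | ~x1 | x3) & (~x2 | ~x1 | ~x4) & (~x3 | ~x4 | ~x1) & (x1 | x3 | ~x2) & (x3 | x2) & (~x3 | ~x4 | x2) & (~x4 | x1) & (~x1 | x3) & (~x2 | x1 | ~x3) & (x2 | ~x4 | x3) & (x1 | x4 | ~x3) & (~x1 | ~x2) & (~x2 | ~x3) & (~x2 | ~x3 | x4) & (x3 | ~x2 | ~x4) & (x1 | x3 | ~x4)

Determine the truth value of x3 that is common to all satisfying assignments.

Suppose x3 = 0.
(x2) alone gives x2 = 1.
(~x1) alone gives x1 = 0.
But (x1) is also a unit clause — contradiction.
So every satisfying assignment has x3 = True.

True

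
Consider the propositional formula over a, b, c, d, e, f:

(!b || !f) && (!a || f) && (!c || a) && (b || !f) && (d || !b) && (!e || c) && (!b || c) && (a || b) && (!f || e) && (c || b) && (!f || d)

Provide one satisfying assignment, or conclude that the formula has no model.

Branch on b: set b = false.
The clause (!f) is unit, so f = false.
The clause (!a) is unit, so a = false.
That conflicts with the unit clause (a).
That branch fails; take b = true instead.
The clause (!f) is unit, so f = false.
The clause (!a) is unit, so a = false.
The clause (!c) is unit, so c = false.
That conflicts with the unit clause (c).
Either choice for b ends in contradiction.

UNSATISFIABLE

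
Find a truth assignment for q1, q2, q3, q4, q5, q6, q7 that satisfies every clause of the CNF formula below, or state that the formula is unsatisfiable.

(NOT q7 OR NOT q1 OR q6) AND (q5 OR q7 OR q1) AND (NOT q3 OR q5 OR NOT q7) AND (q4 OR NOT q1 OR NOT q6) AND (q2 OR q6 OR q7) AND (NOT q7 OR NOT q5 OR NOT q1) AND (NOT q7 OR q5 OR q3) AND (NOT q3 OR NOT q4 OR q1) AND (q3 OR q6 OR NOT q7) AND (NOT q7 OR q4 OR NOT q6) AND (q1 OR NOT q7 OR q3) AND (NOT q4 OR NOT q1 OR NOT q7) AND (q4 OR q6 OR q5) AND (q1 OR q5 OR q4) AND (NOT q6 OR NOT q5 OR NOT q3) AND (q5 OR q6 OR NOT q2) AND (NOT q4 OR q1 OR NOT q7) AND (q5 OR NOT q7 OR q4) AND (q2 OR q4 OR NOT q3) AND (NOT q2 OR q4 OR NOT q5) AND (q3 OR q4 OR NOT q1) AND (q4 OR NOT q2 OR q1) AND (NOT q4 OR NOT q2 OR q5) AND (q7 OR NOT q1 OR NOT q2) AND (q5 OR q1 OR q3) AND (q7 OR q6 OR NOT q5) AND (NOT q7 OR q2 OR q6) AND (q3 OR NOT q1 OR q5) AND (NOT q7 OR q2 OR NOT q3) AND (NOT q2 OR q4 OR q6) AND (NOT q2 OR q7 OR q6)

q1 ↦ true, q2 ↦ false, q3 ↦ false, q4 ↦ true, q5 ↦ true, q6 ↦ true, q7 ↦ false

Case q7 = false:
Case q5 = true:
(q6) alone gives q6 = true.
(NOT q3) alone gives q3 = false.
Case q4 = true:
Case q1 = true:
(NOT q2) alone gives q2 = false.
All clauses are satisfied.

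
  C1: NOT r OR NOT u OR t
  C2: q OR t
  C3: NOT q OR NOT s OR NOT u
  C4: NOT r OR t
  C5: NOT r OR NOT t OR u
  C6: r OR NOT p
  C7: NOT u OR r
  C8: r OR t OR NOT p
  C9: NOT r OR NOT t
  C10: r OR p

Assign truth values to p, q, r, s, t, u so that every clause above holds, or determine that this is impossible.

Branch on q: set q = true.
Branch on s: set s = false.
Branch on r: set r = false.
From the singleton clause (NOT p), p = false.
But (p) is also a unit clause — contradiction.
Undo r and try r = true.
From the singleton clause (t), t = true.
But (NOT t) is also a unit clause — contradiction.
Both values of r lead to a conflict.
Undo s and try s = true.
From the singleton clause (NOT u), u = false.
Branch on r: set r = false.
From the singleton clause (NOT p), p = false.
But (p) is also a unit clause — contradiction.
Undo r and try r = true.
From the singleton clause (t), t = true.
But (NOT t) is also a unit clause — contradiction.
Both values of r lead to a conflict.
Both values of s lead to a conflict.
Undo q and try q = false.
From the singleton clause (t), t = true.
From the singleton clause (NOT r), r = false.
From the singleton clause (NOT p), p = false.
But (p) is also a unit clause — contradiction.
Both values of q lead to a conflict.

UNSATISFIABLE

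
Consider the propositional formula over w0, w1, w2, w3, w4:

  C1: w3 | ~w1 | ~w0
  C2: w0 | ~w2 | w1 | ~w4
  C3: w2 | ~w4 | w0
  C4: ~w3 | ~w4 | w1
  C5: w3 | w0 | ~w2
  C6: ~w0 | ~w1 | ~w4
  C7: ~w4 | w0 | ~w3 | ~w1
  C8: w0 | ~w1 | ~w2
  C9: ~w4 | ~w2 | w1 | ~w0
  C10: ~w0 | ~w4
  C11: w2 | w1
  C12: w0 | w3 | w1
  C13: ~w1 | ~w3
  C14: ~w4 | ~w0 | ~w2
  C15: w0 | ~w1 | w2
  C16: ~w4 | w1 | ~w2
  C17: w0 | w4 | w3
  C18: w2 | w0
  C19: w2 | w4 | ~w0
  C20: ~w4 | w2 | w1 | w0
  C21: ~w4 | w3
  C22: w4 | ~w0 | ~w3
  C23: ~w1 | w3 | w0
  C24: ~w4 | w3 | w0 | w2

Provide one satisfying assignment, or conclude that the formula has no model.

Try w0 = 0.
(w2) alone gives w2 = 1.
(w3) alone gives w3 = 1.
(~w1) alone gives w1 = 0.
(~w4) alone gives w4 = 0.
All clauses are satisfied.

w0: 0, w1: 0, w2: 1, w3: 1, w4: 0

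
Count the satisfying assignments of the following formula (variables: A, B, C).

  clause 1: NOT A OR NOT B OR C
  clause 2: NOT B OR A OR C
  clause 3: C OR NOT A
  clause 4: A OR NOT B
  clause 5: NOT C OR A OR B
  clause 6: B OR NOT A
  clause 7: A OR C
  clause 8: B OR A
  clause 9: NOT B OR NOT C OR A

1

There are 2^3 = 8 truth assignments over (A, B, C).
Check each against the 9 clauses (columns in the order A, B, C):
  F F F  ✗ fails (A OR C)
  F F T  ✗ fails (NOT C OR A OR B)
  F T F  ✗ fails (NOT B OR A OR C)
  F T T  ✗ fails (A OR NOT B)
  T F F  ✗ fails (C OR NOT A)
  T F T  ✗ fails (B OR NOT A)
  T T F  ✗ fails (NOT A OR NOT B OR C)
  T T T  ✓ satisfies all
1 of the 8 rows is a model.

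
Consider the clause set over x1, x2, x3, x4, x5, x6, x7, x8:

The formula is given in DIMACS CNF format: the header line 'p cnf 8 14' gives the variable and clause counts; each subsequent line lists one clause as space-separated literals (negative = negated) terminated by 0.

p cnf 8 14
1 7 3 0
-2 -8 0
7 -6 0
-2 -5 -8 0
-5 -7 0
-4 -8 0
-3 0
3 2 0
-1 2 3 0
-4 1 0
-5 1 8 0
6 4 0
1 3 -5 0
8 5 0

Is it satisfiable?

The clause (¬x3) is unit, so x3 = False.
The clause (x2) is unit, so x2 = True.
The clause (¬x8) is unit, so x8 = False.
The clause (x5) is unit, so x5 = True.
The clause (¬x7) is unit, so x7 = False.
The clause (x1) is unit, so x1 = True.
The clause (¬x6) is unit, so x6 = False.
The clause (x4) is unit, so x4 = True.
Every clause now holds.
A satisfying assignment: x1 ↦ True, x2 ↦ True, x3 ↦ False, x4 ↦ True, x5 ↦ True, x6 ↦ False, x7 ↦ False, x8 ↦ False.

Satisfiable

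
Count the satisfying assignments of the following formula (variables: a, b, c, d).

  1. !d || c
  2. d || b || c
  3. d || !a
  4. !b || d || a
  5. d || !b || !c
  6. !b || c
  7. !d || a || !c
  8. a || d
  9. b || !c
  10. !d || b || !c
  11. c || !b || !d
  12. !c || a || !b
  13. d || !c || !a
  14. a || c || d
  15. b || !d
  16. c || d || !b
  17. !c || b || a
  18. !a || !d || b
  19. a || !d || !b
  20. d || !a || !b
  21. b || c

There are 2^4 = 16 truth assignments over (a, b, c, d).
Split on c. With c = true, the clauses containing c are satisfied and !c drops from the rest; 1 of the 2^3 = 8 assignments to the other variables satisfy what remains.
With c = false, by the same count on the reduced clause set, 0 assignments work.
(One model: a=T, b=T, c=T, d=T.)
Total: 1 + 0 = 1.

1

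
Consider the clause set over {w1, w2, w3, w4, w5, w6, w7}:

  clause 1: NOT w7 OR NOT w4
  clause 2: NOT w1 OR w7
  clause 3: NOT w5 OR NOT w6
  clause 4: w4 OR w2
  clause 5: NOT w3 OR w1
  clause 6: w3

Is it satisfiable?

(w3) alone gives w3 = true.
(w1) alone gives w1 = true.
(w7) alone gives w7 = true.
(NOT w4) alone gives w4 = false.
(w2) alone gives w2 = true.
Suppose w5 = false.
No clause remains; w6 is free.
A satisfying assignment: w1 ↦ true; w2 ↦ true; w3 ↦ true; w4 ↦ false; w5 ↦ false; w6 ↦ false; w7 ↦ true.

Yes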